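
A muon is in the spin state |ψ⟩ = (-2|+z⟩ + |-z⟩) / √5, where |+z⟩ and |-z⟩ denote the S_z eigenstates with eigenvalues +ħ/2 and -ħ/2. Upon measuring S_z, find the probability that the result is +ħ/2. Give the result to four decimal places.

The +ħ/2 outcome corresponds to |+z⟩. Its amplitude in |ψ⟩ is -2/√5.
P = |-2|² / 5 = 4/5.

0.8000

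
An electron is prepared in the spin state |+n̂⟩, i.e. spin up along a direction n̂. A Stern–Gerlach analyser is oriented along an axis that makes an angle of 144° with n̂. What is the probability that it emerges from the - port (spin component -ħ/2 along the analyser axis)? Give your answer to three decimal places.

For spin-½, the probability of finding spin-up along an axis at angle θ to the initial spin direction is cos²(θ/2); spin-down is sin²(θ/2).
θ = 144°, so P = sin²(72°) ≈ 0.905.

0.905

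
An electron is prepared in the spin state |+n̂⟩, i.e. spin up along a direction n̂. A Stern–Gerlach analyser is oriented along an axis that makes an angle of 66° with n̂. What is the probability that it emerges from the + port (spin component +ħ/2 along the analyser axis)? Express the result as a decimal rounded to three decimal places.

For spin-½, the probability of finding spin-up along an axis at angle θ to the initial spin direction is cos²(θ/2); spin-down is sin²(θ/2).
θ = 66°, so P = cos²(33°) ≈ 0.703.

0.703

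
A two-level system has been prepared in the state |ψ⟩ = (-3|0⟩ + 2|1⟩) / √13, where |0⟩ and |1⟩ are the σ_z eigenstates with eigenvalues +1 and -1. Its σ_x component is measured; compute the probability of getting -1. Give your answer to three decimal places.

0.962

|-x⟩ = (|0⟩ - |1⟩)/√2, so ⟨-x|ψ⟩ = (-5) / (√2·√13).
P = |-5|² / 26 = 25/26.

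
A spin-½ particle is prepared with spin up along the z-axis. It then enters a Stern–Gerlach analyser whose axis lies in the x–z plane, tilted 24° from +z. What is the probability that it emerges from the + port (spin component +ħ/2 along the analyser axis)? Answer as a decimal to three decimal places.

0.957

For spin-½, the probability of finding spin-up along an axis at angle θ to the initial spin direction is cos²(θ/2); spin-down is sin²(θ/2).
θ = 24°, so P = cos²(12°) ≈ 0.957.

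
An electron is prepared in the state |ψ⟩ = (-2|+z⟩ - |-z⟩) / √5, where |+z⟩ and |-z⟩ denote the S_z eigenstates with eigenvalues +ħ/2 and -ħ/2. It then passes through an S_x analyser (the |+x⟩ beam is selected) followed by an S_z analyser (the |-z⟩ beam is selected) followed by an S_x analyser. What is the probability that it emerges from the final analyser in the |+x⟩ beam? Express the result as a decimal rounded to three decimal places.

First analyser (S_x): P(|+x⟩) = |⟨+x|ψ⟩|² = 9/10.
After stage 1 the state is |+x⟩; P(|-z⟩) = |⟨-z|+x⟩|² = 1/2.
After stage 2 the state is |-z⟩; P(|+x⟩) = |⟨+x|-z⟩|² = 1/2.
Joint probability = 9/10 × 1/2 × 1/2 = 0.225.

0.225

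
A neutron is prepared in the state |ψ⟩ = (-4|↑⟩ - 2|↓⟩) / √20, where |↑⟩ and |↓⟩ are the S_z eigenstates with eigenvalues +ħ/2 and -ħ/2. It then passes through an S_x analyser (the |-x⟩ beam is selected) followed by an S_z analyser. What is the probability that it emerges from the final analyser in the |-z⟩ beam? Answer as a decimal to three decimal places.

First analyser (S_x): P(|-x⟩) = |⟨-x|ψ⟩|² = 4/40.
After stage 1 the state is |-x⟩; P(|-z⟩) = |⟨-z|-x⟩|² = 1/2.
Joint probability = 4/40 × 1/2 = 0.050.

0.050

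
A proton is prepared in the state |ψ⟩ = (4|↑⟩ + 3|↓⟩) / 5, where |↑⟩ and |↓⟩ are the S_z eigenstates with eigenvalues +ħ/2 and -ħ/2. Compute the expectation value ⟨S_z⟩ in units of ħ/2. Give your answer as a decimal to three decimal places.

0.280

⟨σ_z⟩ = |a|² - |b|² divided by |a|²+|b|², with a, b the |↑⟩, |↓⟩ amplitudes.
= (16 - 9)/25 = 7/25.
⟨S_z⟩ = (ħ/2)·⟨σ_z⟩.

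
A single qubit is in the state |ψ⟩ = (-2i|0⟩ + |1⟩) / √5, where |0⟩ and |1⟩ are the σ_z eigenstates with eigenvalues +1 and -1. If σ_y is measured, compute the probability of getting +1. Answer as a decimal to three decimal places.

|+y⟩ = (|0⟩ + i|1⟩)/√2, so ⟨+y|ψ⟩ = (-3i) / (√2·√5).
P = |-3i|² / 10 = 9/10.

0.900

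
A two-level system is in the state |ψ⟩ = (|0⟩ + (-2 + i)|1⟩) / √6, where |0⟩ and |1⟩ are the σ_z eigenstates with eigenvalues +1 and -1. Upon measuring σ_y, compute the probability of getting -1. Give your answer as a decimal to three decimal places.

0.333

|-y⟩ = (|0⟩ - i|1⟩)/√2, so ⟨-y|ψ⟩ = (-2i) / (√2·√6).
P = |-2i|² / 12 = 4/12.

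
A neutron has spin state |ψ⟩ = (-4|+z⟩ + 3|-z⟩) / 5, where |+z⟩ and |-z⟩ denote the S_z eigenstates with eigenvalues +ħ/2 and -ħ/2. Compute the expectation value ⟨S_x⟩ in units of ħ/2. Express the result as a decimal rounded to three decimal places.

⟨σ_x⟩ = 2 Re(a* b)/(|a|²+|b|²) with a = -4, b = 3.
a* b = -12, so ⟨σ_x⟩ = -24/25.
⟨S_x⟩ = (ħ/2)·⟨σ_x⟩.

-0.960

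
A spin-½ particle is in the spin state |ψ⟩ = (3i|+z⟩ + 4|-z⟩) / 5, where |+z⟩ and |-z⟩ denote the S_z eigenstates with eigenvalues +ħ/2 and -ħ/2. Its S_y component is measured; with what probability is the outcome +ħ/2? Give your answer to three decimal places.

0.020

|+y⟩ = (|+z⟩ + i|-z⟩)/√2, so ⟨+y|ψ⟩ = (-i) / (√2·5).
P = |-i|² / 50 = 1/50.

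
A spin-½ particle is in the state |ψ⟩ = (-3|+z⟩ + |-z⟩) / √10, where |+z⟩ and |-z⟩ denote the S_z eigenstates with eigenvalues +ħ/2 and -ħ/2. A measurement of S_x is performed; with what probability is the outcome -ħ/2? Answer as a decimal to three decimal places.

0.800

|-x⟩ = (|+z⟩ - |-z⟩)/√2, so ⟨-x|ψ⟩ = (-4) / (√2·√10).
P = |-4|² / 20 = 16/20.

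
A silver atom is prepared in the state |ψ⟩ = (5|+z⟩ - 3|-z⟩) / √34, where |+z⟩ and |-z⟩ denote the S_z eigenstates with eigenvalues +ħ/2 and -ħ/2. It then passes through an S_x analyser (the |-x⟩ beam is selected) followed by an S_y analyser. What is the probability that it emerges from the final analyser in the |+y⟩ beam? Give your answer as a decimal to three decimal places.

0.471

First analyser (S_x): P(|-x⟩) = |⟨-x|ψ⟩|² = 64/68.
After stage 1 the state is |-x⟩; P(|+y⟩) = |⟨+y|-x⟩|² = 1/2.
Joint probability = 64/68 × 1/2 = 0.471.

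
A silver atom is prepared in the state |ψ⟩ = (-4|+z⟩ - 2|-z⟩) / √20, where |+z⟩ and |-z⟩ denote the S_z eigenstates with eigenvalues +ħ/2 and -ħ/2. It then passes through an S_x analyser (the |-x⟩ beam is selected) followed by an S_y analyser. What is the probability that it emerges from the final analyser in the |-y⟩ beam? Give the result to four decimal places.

0.0500

First analyser (S_x): P(|-x⟩) = |⟨-x|ψ⟩|² = 4/40.
After stage 1 the state is |-x⟩; P(|-y⟩) = |⟨-y|-x⟩|² = 1/2.
Joint probability = 4/40 × 1/2 = 0.0500.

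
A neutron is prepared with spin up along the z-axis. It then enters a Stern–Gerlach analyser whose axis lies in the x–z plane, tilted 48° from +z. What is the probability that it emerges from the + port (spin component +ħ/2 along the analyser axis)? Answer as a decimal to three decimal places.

For spin-½, the probability of finding spin-up along an axis at angle θ to the initial spin direction is cos²(θ/2); spin-down is sin²(θ/2).
θ = 48°, so P = cos²(24°) ≈ 0.835.

0.835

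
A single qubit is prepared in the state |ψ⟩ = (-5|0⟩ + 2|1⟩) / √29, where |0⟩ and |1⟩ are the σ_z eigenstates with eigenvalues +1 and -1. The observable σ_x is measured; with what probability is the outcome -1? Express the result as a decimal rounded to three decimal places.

0.845

|-x⟩ = (|0⟩ - |1⟩)/√2, so ⟨-x|ψ⟩ = (-7) / (√2·√29).
P = |-7|² / 58 = 49/58.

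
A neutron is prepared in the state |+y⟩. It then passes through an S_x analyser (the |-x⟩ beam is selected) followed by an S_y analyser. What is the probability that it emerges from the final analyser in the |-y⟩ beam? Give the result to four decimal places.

First analyser (S_x): from |+y⟩, P(|-x⟩) = 1/2.
After stage 1 the state is |-x⟩; P(|-y⟩) = |⟨-y|-x⟩|² = 1/2.
Joint probability = 1/2 × 1/2 = 0.2500.

0.2500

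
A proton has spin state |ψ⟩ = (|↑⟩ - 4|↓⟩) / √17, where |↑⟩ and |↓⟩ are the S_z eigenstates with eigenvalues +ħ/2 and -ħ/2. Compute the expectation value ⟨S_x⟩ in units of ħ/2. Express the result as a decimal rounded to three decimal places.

-0.471

⟨σ_x⟩ = 2 Re(a* b)/(|a|²+|b|²) with a = 1, b = -4.
a* b = -4, so ⟨σ_x⟩ = -8/17.
⟨S_x⟩ = (ħ/2)·⟨σ_x⟩.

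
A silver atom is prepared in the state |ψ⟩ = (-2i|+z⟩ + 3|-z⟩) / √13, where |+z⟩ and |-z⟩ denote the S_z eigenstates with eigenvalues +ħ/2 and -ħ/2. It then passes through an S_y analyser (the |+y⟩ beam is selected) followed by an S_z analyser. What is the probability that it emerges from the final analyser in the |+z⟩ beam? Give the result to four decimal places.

First analyser (S_y): P(|+y⟩) = |⟨+y|ψ⟩|² = 25/26.
After stage 1 the state is |+y⟩; P(|+z⟩) = |⟨+z|+y⟩|² = 1/2.
Joint probability = 25/26 × 1/2 = 0.4808.

0.4808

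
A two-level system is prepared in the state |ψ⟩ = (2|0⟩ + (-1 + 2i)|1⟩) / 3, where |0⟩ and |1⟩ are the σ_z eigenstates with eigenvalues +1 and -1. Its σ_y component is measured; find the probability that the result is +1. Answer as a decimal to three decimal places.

0.944

|+y⟩ = (|0⟩ + i|1⟩)/√2, so ⟨+y|ψ⟩ = (4 + i) / (√2·3).
P = |4 + i|² / 18 = 17/18.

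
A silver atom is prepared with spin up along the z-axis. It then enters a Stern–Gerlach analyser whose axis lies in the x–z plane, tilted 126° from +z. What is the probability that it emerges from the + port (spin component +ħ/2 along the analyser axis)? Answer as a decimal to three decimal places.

For spin-½, the probability of finding spin-up along an axis at angle θ to the initial spin direction is cos²(θ/2); spin-down is sin²(θ/2).
θ = 126°, so P = cos²(63°) ≈ 0.206.

0.206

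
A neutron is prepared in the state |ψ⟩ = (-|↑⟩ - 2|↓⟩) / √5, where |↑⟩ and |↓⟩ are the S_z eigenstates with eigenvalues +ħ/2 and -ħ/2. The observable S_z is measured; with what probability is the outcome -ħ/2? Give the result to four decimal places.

The -ħ/2 outcome corresponds to |↓⟩. Its amplitude in |ψ⟩ is -2/√5.
P = |-2|² / 5 = 4/5.

0.8000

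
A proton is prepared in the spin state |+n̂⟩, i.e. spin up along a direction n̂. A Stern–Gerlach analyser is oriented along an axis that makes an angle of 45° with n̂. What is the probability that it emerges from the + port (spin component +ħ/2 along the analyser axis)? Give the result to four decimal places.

For spin-½, the probability of finding spin-up along an axis at angle θ to the initial spin direction is cos²(θ/2); spin-down is sin²(θ/2).
θ = 45°, so P = cos²(22.5°) ≈ 0.8536.

0.8536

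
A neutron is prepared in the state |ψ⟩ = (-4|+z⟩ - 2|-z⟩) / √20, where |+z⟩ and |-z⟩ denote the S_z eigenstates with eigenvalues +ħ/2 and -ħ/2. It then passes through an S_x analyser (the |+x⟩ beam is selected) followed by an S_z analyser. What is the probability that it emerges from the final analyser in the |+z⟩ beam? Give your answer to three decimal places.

0.450

First analyser (S_x): P(|+x⟩) = |⟨+x|ψ⟩|² = 36/40.
After stage 1 the state is |+x⟩; P(|+z⟩) = |⟨+z|+x⟩|² = 1/2.
Joint probability = 36/40 × 1/2 = 0.450.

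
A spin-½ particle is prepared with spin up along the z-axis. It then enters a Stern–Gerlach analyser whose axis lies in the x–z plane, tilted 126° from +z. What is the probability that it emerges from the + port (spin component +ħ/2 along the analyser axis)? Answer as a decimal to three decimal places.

0.206

For spin-½, the probability of finding spin-up along an axis at angle θ to the initial spin direction is cos²(θ/2); spin-down is sin²(θ/2).
θ = 126°, so P = cos²(63°) ≈ 0.206.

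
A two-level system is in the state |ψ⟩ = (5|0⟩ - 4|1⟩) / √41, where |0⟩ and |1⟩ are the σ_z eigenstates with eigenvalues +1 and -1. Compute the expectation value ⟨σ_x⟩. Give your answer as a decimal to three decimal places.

-0.976

⟨σ_x⟩ = 2 Re(a* b)/(|a|²+|b|²) with a = 5, b = -4.
a* b = -20, so ⟨σ_x⟩ = -40/41.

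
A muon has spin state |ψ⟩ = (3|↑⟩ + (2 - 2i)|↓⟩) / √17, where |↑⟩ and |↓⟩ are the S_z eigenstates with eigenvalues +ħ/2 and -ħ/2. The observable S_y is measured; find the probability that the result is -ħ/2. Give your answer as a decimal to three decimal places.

0.853

|-y⟩ = (|↑⟩ - i|↓⟩)/√2, so ⟨-y|ψ⟩ = (5 + 2i) / (√2·√17).
P = |5 + 2i|² / 34 = 29/34.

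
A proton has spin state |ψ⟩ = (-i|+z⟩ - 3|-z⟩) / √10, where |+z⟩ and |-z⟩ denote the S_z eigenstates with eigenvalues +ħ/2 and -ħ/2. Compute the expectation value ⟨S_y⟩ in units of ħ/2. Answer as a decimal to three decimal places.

⟨σ_y⟩ = 2 Im(a* b)/(|a|²+|b|²) with a = -i, b = -3.
a* b = -3i, so ⟨σ_y⟩ = -6/10.
⟨S_y⟩ = (ħ/2)·⟨σ_y⟩.

-0.600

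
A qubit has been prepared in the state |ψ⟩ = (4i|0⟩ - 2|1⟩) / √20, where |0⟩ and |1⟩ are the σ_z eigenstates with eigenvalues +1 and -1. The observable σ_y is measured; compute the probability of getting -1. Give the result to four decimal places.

0.1000

|-y⟩ = (|0⟩ - i|1⟩)/√2, so ⟨-y|ψ⟩ = (2i) / (√2·√20).
P = |2i|² / 40 = 4/40.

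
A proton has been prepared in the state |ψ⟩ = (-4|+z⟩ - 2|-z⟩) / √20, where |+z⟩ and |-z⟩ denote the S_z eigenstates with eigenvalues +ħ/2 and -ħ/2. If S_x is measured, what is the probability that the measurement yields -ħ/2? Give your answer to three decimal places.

0.100

|-x⟩ = (|+z⟩ - |-z⟩)/√2, so ⟨-x|ψ⟩ = (-2) / (√2·√20).
P = |-2|² / 40 = 4/40.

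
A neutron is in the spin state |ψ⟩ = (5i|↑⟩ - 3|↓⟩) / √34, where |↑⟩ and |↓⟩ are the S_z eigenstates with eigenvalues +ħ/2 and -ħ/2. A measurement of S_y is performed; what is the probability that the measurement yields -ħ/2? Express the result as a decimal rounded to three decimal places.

|-y⟩ = (|↑⟩ - i|↓⟩)/√2, so ⟨-y|ψ⟩ = (2i) / (√2·√34).
P = |2i|² / 68 = 4/68.

0.059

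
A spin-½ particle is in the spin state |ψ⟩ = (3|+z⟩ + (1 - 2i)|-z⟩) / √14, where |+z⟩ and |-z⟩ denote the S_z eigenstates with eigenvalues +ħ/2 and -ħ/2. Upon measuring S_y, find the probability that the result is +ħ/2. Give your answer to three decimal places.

0.071

|+y⟩ = (|+z⟩ + i|-z⟩)/√2, so ⟨+y|ψ⟩ = (1 - i) / (√2·√14).
P = |1 - i|² / 28 = 2/28.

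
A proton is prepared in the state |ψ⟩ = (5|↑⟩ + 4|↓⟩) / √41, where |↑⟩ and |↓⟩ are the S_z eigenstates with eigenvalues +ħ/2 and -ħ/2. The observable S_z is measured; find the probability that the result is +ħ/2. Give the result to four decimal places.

The +ħ/2 outcome corresponds to |↑⟩. Its amplitude in |ψ⟩ is 5/√41.
P = |5|² / 41 = 25/41.

0.6098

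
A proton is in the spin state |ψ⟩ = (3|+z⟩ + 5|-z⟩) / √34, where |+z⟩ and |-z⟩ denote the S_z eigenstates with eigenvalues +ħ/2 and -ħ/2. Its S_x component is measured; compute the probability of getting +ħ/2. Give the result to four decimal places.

|+x⟩ = (|+z⟩ + |-z⟩)/√2, so ⟨+x|ψ⟩ = (8) / (√2·√34).
P = |8|² / 68 = 64/68.

0.9412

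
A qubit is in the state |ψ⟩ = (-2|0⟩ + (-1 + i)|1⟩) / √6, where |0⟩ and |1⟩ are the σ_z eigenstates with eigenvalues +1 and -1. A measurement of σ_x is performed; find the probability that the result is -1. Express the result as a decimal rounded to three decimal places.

|-x⟩ = (|0⟩ - |1⟩)/√2, so ⟨-x|ψ⟩ = (-1 - i) / (√2·√6).
P = |-1 - i|² / 12 = 2/12.

0.167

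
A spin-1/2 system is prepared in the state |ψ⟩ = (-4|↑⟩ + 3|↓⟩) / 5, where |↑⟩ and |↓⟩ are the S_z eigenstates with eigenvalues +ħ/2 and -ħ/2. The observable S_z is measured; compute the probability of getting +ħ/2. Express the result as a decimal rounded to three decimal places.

0.640

The +ħ/2 outcome corresponds to |↑⟩. Its amplitude in |ψ⟩ is -4/5.
P = |-4|² / 25 = 16/25.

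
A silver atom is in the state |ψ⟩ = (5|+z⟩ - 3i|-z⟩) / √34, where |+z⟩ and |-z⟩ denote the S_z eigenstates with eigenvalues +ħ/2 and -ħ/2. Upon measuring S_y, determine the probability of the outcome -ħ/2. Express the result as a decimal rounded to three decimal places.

|-y⟩ = (|+z⟩ - i|-z⟩)/√2, so ⟨-y|ψ⟩ = (8) / (√2·√34).
P = |8|² / 68 = 64/68.

0.941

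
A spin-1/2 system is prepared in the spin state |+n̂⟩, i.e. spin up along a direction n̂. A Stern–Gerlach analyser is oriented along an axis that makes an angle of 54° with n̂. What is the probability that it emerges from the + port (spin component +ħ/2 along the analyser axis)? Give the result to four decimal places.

0.7939

For spin-½, the probability of finding spin-up along an axis at angle θ to the initial spin direction is cos²(θ/2); spin-down is sin²(θ/2).
θ = 54°, so P = cos²(27°) ≈ 0.7939.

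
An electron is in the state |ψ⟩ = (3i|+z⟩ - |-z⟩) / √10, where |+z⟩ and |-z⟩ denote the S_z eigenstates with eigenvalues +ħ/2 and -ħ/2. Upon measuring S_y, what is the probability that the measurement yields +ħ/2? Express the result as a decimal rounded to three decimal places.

|+y⟩ = (|+z⟩ + i|-z⟩)/√2, so ⟨+y|ψ⟩ = (4i) / (√2·√10).
P = |4i|² / 20 = 16/20.

0.800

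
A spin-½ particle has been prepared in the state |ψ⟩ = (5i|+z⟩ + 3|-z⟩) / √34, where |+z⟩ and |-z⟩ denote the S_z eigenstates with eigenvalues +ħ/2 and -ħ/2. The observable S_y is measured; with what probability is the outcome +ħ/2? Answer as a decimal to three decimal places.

0.059

|+y⟩ = (|+z⟩ + i|-z⟩)/√2, so ⟨+y|ψ⟩ = (2i) / (√2·√34).
P = |2i|² / 68 = 4/68.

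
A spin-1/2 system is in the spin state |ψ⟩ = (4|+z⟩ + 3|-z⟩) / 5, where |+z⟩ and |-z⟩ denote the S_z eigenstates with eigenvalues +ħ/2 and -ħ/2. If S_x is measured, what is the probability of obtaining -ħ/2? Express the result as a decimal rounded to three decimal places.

0.020

|-x⟩ = (|+z⟩ - |-z⟩)/√2, so ⟨-x|ψ⟩ = (1) / (√2·5).
P = |1|² / 50 = 1/50.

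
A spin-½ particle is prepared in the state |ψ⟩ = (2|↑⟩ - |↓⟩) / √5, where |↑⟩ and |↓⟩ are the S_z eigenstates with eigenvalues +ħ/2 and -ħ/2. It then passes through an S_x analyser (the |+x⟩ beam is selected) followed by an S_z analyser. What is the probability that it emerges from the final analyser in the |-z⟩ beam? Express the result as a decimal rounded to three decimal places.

0.050

First analyser (S_x): P(|+x⟩) = |⟨+x|ψ⟩|² = 1/10.
After stage 1 the state is |+x⟩; P(|-z⟩) = |⟨-z|+x⟩|² = 1/2.
Joint probability = 1/10 × 1/2 = 0.050.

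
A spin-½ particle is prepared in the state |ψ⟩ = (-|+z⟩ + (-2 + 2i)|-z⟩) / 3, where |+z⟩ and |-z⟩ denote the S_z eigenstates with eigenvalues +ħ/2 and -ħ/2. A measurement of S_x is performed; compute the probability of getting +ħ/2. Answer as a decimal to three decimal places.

0.722

|+x⟩ = (|+z⟩ + |-z⟩)/√2, so ⟨+x|ψ⟩ = (-3 + 2i) / (√2·3).
P = |-3 + 2i|² / 18 = 13/18.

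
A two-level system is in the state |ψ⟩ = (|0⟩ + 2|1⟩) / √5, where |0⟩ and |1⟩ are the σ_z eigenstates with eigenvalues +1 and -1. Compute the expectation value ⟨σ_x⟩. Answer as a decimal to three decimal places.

0.800

⟨σ_x⟩ = 2 Re(a* b)/(|a|²+|b|²) with a = 1, b = 2.
a* b = 2, so ⟨σ_x⟩ = 4/5.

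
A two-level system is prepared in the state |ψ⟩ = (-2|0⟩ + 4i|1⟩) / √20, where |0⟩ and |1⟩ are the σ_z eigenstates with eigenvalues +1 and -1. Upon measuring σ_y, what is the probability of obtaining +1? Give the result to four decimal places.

0.1000

|+y⟩ = (|0⟩ + i|1⟩)/√2, so ⟨+y|ψ⟩ = (2) / (√2·√20).
P = |2|² / 40 = 4/40.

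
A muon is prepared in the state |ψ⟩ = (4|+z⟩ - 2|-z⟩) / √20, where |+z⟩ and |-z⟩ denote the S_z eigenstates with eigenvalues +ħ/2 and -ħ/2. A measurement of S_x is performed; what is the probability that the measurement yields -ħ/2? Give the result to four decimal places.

0.9000

|-x⟩ = (|+z⟩ - |-z⟩)/√2, so ⟨-x|ψ⟩ = (6) / (√2·√20).
P = |6|² / 40 = 36/40.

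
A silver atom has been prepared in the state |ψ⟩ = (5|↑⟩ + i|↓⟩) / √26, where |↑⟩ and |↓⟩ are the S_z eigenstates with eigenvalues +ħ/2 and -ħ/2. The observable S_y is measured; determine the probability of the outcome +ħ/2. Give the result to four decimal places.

0.6923

|+y⟩ = (|↑⟩ + i|↓⟩)/√2, so ⟨+y|ψ⟩ = (6) / (√2·√26).
P = |6|² / 52 = 36/52.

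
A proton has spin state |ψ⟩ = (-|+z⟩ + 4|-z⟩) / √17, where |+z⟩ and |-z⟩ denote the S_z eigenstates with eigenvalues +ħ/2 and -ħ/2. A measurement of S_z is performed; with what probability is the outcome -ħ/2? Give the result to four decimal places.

The -ħ/2 outcome corresponds to |-z⟩. Its amplitude in |ψ⟩ is 4/√17.
P = |4|² / 17 = 16/17.

0.9412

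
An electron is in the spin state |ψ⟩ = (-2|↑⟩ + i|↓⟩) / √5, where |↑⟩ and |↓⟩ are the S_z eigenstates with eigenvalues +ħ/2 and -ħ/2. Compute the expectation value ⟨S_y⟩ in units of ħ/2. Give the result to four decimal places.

-0.8000

⟨σ_y⟩ = 2 Im(a* b)/(|a|²+|b|²) with a = -2, b = i.
a* b = -2i, so ⟨σ_y⟩ = -4/5.
⟨S_y⟩ = (ħ/2)·⟨σ_y⟩.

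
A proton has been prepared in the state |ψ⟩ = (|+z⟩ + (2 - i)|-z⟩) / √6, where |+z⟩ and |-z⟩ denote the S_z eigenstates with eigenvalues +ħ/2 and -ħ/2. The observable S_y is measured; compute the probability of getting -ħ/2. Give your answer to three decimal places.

0.667

|-y⟩ = (|+z⟩ - i|-z⟩)/√2, so ⟨-y|ψ⟩ = (2 + 2i) / (√2·√6).
P = |2 + 2i|² / 12 = 8/12.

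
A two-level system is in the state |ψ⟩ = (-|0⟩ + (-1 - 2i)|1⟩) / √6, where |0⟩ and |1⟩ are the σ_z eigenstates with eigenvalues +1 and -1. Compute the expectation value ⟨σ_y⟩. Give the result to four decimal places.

0.6667

⟨σ_y⟩ = 2 Im(a* b)/(|a|²+|b|²) with a = -1, b = (-1 - 2i).
a* b = (1 + 2i), so ⟨σ_y⟩ = 4/6.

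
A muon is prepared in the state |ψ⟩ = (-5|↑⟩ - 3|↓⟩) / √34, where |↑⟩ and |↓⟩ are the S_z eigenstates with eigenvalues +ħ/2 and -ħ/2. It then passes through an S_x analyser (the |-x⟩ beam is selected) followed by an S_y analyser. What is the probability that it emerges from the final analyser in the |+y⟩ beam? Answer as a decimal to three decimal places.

0.029

First analyser (S_x): P(|-x⟩) = |⟨-x|ψ⟩|² = 4/68.
After stage 1 the state is |-x⟩; P(|+y⟩) = |⟨+y|-x⟩|² = 1/2.
Joint probability = 4/68 × 1/2 = 0.029.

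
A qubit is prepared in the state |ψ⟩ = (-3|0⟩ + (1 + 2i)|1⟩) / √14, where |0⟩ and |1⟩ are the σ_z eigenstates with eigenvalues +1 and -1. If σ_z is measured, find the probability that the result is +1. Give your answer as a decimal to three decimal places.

0.643

The +1 outcome corresponds to |0⟩. Its amplitude in |ψ⟩ is -3/√14.
P = |-3|² / 14 = 9/14.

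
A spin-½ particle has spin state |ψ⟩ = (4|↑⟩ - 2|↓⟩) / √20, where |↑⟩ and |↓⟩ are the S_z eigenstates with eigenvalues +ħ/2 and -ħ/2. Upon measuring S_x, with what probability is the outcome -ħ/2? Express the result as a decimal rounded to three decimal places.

|-x⟩ = (|↑⟩ - |↓⟩)/√2, so ⟨-x|ψ⟩ = (6) / (√2·√20).
P = |6|² / 40 = 36/40.

0.900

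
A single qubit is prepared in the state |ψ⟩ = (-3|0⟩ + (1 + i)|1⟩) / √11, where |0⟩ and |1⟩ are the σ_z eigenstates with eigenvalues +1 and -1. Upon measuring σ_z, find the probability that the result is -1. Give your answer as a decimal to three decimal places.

0.182

The -1 outcome corresponds to |1⟩. Its amplitude in |ψ⟩ is (1 + i)/√11.
P = |1 + i|² / 11 = 2/11.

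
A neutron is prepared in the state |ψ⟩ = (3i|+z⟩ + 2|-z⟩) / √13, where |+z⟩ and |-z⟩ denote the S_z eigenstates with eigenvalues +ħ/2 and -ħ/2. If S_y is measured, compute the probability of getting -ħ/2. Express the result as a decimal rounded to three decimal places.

|-y⟩ = (|+z⟩ - i|-z⟩)/√2, so ⟨-y|ψ⟩ = (5i) / (√2·√13).
P = |5i|² / 26 = 25/26.

0.962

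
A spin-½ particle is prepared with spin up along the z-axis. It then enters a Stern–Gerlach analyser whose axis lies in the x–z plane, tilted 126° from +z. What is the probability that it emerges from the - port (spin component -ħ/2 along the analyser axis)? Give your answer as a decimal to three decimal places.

For spin-½, the probability of finding spin-up along an axis at angle θ to the initial spin direction is cos²(θ/2); spin-down is sin²(θ/2).
θ = 126°, so P = sin²(63°) ≈ 0.794.

0.794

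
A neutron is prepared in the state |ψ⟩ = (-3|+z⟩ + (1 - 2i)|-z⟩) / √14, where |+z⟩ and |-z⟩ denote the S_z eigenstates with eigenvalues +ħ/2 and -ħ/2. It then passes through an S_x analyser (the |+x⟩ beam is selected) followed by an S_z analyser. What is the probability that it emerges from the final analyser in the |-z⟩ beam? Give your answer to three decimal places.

First analyser (S_x): P(|+x⟩) = |⟨+x|ψ⟩|² = 8/28.
After stage 1 the state is |+x⟩; P(|-z⟩) = |⟨-z|+x⟩|² = 1/2.
Joint probability = 8/28 × 1/2 = 0.143.

0.143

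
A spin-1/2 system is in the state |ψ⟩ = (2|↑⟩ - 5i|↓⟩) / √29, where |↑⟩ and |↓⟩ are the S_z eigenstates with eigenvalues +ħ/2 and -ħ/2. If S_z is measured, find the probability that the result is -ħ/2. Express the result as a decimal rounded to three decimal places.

The -ħ/2 outcome corresponds to |↓⟩. Its amplitude in |ψ⟩ is -5i/√29.
P = |-5i|² / 29 = 25/29.

0.862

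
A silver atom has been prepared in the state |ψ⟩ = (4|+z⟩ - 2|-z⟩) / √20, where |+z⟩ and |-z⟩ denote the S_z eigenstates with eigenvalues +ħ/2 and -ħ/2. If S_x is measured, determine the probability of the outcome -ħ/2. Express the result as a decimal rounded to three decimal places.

0.900

|-x⟩ = (|+z⟩ - |-z⟩)/√2, so ⟨-x|ψ⟩ = (6) / (√2·√20).
P = |6|² / 40 = 36/40.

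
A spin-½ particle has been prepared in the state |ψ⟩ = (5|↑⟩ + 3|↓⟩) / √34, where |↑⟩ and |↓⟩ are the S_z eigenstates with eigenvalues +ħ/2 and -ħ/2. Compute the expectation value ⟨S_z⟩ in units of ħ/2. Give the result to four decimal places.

0.4706

⟨σ_z⟩ = |a|² - |b|² divided by |a|²+|b|², with a, b the |↑⟩, |↓⟩ amplitudes.
= (25 - 9)/34 = 16/34.
⟨S_z⟩ = (ħ/2)·⟨σ_z⟩.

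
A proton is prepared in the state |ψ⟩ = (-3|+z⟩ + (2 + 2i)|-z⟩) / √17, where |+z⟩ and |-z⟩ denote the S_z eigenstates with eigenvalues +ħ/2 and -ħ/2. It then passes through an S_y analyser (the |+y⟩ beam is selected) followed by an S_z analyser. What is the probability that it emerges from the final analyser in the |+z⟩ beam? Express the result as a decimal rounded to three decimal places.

First analyser (S_y): P(|+y⟩) = |⟨+y|ψ⟩|² = 5/34.
After stage 1 the state is |+y⟩; P(|+z⟩) = |⟨+z|+y⟩|² = 1/2.
Joint probability = 5/34 × 1/2 = 0.074.

0.074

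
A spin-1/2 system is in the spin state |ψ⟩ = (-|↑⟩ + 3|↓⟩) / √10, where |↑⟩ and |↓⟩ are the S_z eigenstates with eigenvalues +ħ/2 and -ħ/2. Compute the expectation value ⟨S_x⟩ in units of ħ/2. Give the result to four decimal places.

-0.6000

⟨σ_x⟩ = 2 Re(a* b)/(|a|²+|b|²) with a = -1, b = 3.
a* b = -3, so ⟨σ_x⟩ = -6/10.
⟨S_x⟩ = (ħ/2)·⟨σ_x⟩.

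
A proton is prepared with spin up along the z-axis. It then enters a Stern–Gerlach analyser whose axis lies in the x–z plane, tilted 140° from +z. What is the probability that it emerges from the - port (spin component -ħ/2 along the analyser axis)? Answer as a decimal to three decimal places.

For spin-½, the probability of finding spin-up along an axis at angle θ to the initial spin direction is cos²(θ/2); spin-down is sin²(θ/2).
θ = 140°, so P = sin²(70°) ≈ 0.883.

0.883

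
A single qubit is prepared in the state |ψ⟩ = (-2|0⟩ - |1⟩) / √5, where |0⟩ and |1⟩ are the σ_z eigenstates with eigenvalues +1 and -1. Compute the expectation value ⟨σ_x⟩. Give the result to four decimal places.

⟨σ_x⟩ = 2 Re(a* b)/(|a|²+|b|²) with a = -2, b = -1.
a* b = 2, so ⟨σ_x⟩ = 4/5.

0.8000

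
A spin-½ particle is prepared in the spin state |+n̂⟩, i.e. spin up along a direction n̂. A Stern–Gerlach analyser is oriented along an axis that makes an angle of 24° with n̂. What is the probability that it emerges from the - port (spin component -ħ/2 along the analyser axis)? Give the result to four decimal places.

0.0432

For spin-½, the probability of finding spin-up along an axis at angle θ to the initial spin direction is cos²(θ/2); spin-down is sin²(θ/2).
θ = 24°, so P = sin²(12°) ≈ 0.0432.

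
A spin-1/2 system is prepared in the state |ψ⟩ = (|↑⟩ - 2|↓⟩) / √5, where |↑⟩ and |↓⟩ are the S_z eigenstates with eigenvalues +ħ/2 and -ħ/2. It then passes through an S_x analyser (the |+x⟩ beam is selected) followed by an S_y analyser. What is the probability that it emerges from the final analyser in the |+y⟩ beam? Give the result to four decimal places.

0.0500

First analyser (S_x): P(|+x⟩) = |⟨+x|ψ⟩|² = 1/10.
After stage 1 the state is |+x⟩; P(|+y⟩) = |⟨+y|+x⟩|² = 1/2.
Joint probability = 1/10 × 1/2 = 0.0500.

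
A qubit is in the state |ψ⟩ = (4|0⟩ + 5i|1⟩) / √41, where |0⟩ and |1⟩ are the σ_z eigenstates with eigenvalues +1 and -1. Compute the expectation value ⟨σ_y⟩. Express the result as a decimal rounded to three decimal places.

0.976

⟨σ_y⟩ = 2 Im(a* b)/(|a|²+|b|²) with a = 4, b = 5i.
a* b = 20i, so ⟨σ_y⟩ = 40/41.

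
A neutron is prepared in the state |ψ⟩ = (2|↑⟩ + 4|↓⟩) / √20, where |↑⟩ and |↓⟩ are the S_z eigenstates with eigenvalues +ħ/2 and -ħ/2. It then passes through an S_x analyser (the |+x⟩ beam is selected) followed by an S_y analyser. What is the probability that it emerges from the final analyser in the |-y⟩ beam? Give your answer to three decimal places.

0.450

First analyser (S_x): P(|+x⟩) = |⟨+x|ψ⟩|² = 36/40.
After stage 1 the state is |+x⟩; P(|-y⟩) = |⟨-y|+x⟩|² = 1/2.
Joint probability = 36/40 × 1/2 = 0.450.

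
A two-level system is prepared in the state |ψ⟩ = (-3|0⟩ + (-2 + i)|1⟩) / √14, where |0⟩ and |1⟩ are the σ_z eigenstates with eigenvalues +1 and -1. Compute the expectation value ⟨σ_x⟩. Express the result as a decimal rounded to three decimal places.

0.857

⟨σ_x⟩ = 2 Re(a* b)/(|a|²+|b|²) with a = -3, b = (-2 + i).
a* b = (6 - 3i), so ⟨σ_x⟩ = 12/14.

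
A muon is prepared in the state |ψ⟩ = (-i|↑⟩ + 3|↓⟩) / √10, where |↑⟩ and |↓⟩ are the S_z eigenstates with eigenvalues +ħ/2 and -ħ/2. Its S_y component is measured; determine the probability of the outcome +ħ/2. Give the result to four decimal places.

|+y⟩ = (|↑⟩ + i|↓⟩)/√2, so ⟨+y|ψ⟩ = (-4i) / (√2·√10).
P = |-4i|² / 20 = 16/20.

0.8000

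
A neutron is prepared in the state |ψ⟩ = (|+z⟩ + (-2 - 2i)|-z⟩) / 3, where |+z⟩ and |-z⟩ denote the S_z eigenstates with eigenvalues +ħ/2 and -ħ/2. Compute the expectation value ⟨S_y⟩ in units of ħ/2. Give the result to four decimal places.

-0.4444

⟨σ_y⟩ = 2 Im(a* b)/(|a|²+|b|²) with a = 1, b = (-2 - 2i).
a* b = (-2 - 2i), so ⟨σ_y⟩ = -4/9.
⟨S_y⟩ = (ħ/2)·⟨σ_y⟩.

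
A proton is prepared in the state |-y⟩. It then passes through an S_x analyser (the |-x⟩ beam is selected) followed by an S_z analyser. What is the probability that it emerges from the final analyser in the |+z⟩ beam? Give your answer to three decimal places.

First analyser (S_x): from |-y⟩, P(|-x⟩) = 1/2.
After stage 1 the state is |-x⟩; P(|+z⟩) = |⟨+z|-x⟩|² = 1/2.
Joint probability = 1/2 × 1/2 = 0.250.

0.250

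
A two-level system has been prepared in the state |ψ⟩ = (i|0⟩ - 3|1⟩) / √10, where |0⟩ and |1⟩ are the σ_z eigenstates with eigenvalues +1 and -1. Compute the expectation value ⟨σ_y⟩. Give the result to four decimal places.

⟨σ_y⟩ = 2 Im(a* b)/(|a|²+|b|²) with a = i, b = -3.
a* b = 3i, so ⟨σ_y⟩ = 6/10.

0.6000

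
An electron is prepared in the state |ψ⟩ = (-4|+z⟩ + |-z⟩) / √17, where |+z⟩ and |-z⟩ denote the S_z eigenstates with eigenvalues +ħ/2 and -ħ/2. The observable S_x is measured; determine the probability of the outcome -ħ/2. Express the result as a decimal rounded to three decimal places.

|-x⟩ = (|+z⟩ - |-z⟩)/√2, so ⟨-x|ψ⟩ = (-5) / (√2·√17).
P = |-5|² / 34 = 25/34.

0.735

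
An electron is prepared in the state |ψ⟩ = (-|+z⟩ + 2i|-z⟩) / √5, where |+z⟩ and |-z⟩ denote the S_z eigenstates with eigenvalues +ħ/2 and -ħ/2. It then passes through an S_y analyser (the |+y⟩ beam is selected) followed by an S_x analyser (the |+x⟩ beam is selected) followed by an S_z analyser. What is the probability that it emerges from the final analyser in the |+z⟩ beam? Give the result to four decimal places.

First analyser (S_y): P(|+y⟩) = |⟨+y|ψ⟩|² = 1/10.
After stage 1 the state is |+y⟩; P(|+x⟩) = |⟨+x|+y⟩|² = 1/2.
After stage 2 the state is |+x⟩; P(|+z⟩) = |⟨+z|+x⟩|² = 1/2.
Joint probability = 1/10 × 1/2 × 1/2 = 0.0250.

0.0250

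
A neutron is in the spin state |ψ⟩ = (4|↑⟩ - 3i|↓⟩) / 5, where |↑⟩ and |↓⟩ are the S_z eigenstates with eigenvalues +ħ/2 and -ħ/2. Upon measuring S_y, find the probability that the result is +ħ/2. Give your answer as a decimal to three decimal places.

0.020

|+y⟩ = (|↑⟩ + i|↓⟩)/√2, so ⟨+y|ψ⟩ = (1) / (√2·5).
P = |1|² / 50 = 1/50.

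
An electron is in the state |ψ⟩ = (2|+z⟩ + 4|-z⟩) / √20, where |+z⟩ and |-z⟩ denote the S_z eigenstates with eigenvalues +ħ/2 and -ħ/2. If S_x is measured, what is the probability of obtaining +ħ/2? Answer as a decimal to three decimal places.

|+x⟩ = (|+z⟩ + |-z⟩)/√2, so ⟨+x|ψ⟩ = (6) / (√2·√20).
P = |6|² / 40 = 36/40.

0.900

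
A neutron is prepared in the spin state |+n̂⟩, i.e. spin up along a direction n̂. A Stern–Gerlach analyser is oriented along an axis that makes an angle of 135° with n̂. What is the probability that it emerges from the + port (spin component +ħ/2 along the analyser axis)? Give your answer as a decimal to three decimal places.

For spin-½, the probability of finding spin-up along an axis at angle θ to the initial spin direction is cos²(θ/2); spin-down is sin²(θ/2).
θ = 135°, so P = cos²(67.5°) ≈ 0.146.

0.146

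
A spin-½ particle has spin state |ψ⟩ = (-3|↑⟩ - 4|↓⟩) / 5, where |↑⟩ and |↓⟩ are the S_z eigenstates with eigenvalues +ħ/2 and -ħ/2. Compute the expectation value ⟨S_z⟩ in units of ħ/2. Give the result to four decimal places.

-0.2800

⟨σ_z⟩ = |a|² - |b|² divided by |a|²+|b|², with a, b the |↑⟩, |↓⟩ amplitudes.
= (9 - 16)/25 = -7/25.
⟨S_z⟩ = (ħ/2)·⟨σ_z⟩.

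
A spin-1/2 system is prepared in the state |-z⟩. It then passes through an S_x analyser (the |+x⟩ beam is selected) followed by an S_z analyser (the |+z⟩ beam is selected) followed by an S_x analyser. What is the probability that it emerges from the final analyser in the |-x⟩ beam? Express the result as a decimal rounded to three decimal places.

0.125

First analyser (S_x): from |-z⟩, P(|+x⟩) = 1/2.
After stage 1 the state is |+x⟩; P(|+z⟩) = |⟨+z|+x⟩|² = 1/2.
After stage 2 the state is |+z⟩; P(|-x⟩) = |⟨-x|+z⟩|² = 1/2.
Joint probability = 1/2 × 1/2 × 1/2 = 0.125.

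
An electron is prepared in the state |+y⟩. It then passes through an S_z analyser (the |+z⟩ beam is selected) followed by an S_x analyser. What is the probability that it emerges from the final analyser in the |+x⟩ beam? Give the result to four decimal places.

0.2500

First analyser (S_z): from |+y⟩, P(|+z⟩) = 1/2.
After stage 1 the state is |+z⟩; P(|+x⟩) = |⟨+x|+z⟩|² = 1/2.
Joint probability = 1/2 × 1/2 = 0.2500.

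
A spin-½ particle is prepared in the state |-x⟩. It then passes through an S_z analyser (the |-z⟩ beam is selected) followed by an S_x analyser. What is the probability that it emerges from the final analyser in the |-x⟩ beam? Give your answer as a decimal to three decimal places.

0.250

First analyser (S_z): from |-x⟩, P(|-z⟩) = 1/2.
After stage 1 the state is |-z⟩; P(|-x⟩) = |⟨-x|-z⟩|² = 1/2.
Joint probability = 1/2 × 1/2 = 0.250.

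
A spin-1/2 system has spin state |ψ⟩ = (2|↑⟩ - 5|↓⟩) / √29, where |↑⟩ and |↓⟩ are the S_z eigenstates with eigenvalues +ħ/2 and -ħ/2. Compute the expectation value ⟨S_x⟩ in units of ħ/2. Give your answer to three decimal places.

-0.690

⟨σ_x⟩ = 2 Re(a* b)/(|a|²+|b|²) with a = 2, b = -5.
a* b = -10, so ⟨σ_x⟩ = -20/29.
⟨S_x⟩ = (ħ/2)·⟨σ_x⟩.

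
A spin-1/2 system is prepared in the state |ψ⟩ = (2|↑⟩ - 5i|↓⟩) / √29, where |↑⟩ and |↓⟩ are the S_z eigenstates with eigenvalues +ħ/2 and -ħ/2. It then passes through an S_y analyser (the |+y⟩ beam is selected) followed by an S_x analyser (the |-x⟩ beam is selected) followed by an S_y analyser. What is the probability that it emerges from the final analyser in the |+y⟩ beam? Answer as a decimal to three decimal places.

0.039

First analyser (S_y): P(|+y⟩) = |⟨+y|ψ⟩|² = 9/58.
After stage 1 the state is |+y⟩; P(|-x⟩) = |⟨-x|+y⟩|² = 1/2.
After stage 2 the state is |-x⟩; P(|+y⟩) = |⟨+y|-x⟩|² = 1/2.
Joint probability = 9/58 × 1/2 × 1/2 = 0.039.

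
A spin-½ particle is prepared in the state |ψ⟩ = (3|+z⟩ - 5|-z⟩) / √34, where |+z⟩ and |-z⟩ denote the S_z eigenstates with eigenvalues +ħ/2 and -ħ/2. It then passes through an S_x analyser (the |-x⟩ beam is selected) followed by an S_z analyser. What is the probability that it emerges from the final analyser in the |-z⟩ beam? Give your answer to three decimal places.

First analyser (S_x): P(|-x⟩) = |⟨-x|ψ⟩|² = 64/68.
After stage 1 the state is |-x⟩; P(|-z⟩) = |⟨-z|-x⟩|² = 1/2.
Joint probability = 64/68 × 1/2 = 0.471.

0.471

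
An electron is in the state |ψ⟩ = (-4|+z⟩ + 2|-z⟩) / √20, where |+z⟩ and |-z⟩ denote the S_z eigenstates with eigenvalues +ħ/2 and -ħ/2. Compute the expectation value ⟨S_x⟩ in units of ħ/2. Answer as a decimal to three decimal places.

⟨σ_x⟩ = 2 Re(a* b)/(|a|²+|b|²) with a = -4, b = 2.
a* b = -8, so ⟨σ_x⟩ = -16/20.
⟨S_x⟩ = (ħ/2)·⟨σ_x⟩.

-0.800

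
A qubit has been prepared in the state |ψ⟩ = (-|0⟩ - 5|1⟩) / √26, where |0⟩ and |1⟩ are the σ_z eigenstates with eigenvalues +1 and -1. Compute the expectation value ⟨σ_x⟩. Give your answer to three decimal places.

⟨σ_x⟩ = 2 Re(a* b)/(|a|²+|b|²) with a = -1, b = -5.
a* b = 5, so ⟨σ_x⟩ = 10/26.

0.385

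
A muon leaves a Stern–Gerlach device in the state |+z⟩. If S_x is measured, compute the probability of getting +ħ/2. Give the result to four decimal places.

0.5000

In the S_z basis, |+z⟩ = |↑⟩ and |+x⟩ = (|↑⟩ + |↓⟩)/√2.
|⟨+x|+z⟩|² = 1/2.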